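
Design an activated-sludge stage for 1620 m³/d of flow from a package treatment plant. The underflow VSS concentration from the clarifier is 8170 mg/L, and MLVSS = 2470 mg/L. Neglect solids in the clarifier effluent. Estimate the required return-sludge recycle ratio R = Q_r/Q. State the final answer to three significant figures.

R = Q_r/Q = X/(X_r − X) = 2470 / (8170 − 2470) = 0.4333.

R ≈ 0.433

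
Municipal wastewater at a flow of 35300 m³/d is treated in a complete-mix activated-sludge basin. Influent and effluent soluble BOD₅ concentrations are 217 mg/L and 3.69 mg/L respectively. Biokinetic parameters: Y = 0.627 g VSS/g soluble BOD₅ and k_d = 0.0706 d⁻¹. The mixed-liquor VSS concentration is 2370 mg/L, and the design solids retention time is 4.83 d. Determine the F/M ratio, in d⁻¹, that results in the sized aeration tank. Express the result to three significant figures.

Steady-state biomass mass balance: V·X·(1 + k_d·θ_c) = Y·Q·(S₀ − S)·θ_c, so V = 0.627 × 35300 × (217 − 3.69) × 4.83 / [2370 × (1 + 0.0706 × 4.83)] = 2.28×10^7 / 3178 = 7175 m³.
F/M = Q·S₀ / (V·X) = 35300 × 217 / (7175 × 2370) = 0.4505 g soluble BOD₅·(g VSS·d)⁻¹.

F/M ≈ 0.450 d⁻¹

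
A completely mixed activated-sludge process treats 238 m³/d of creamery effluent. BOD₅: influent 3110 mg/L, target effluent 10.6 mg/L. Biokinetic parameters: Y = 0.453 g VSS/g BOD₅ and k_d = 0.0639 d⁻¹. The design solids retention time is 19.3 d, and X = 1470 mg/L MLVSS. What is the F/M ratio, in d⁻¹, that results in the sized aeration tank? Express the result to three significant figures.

From the SRT design equation V = Y Q (S₀−S) θ_c / [X (1 + k_d θ_c)] = 0.453 × 238 × (3110 − 10.6) × 19.3 / [1470 × (1 + 0.0639 × 19.3)] = 6.45×10^6 / 3283 = 1964 m³.
Food-to-microorganism ratio F/M = Q S₀ / (V X) = 238 × 3110 / (1964 × 1470) = 0.2563 d⁻¹.

F/M ≈ 0.256 d⁻¹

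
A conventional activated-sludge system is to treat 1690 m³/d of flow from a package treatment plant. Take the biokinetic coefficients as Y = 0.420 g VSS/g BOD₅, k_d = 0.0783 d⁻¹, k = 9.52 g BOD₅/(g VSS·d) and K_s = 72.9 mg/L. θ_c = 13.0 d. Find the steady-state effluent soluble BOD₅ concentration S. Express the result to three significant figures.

S ≈ 2.94 mg/L

From the Monod/SRT balance for a CMAS, S = K_s·(1+k_d θ_c)/[θ_c·(Y k − k_d) − 1] = 72.9 × (1 + 0.0783 × 13.0) / [13.0 × (0.420 × 9.52 − 0.0783) − 1] = 147.1 / 49.96 = 2.944 mg/L.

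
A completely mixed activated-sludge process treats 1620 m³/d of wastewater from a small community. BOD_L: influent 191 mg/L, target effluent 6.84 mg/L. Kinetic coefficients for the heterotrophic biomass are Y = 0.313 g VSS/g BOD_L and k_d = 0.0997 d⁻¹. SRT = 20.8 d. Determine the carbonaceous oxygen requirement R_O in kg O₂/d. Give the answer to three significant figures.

R_O ≈ 255 kg O₂/d

Correct the yield for decay: Y_obs = Y/(1 + k_d θ_c) = 0.313 / (1 + 0.0997 × 20.8) = 0.313 / 3.074 = 0.1018.
Mass of BOD_L removed per day: Q(S₀ − S) = 1620 × 184.2 g/m³ = 298.3 kg/d.
Net sludge production P_X = 0.1018 × 298.3 = 30.38 kg VSS/d.
R_O = Q·ΔS − 1.42 P_X = 298.3 − 43.14 = 255.2 kg O₂/d.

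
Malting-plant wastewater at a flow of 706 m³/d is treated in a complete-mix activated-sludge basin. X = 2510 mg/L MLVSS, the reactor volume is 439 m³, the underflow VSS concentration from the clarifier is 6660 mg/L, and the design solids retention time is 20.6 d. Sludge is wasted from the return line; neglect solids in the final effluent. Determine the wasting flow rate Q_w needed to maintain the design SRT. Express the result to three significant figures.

Q_w = (V·X)/(θ_c X_r) = 439.0 × 2510 / (20.6 × 6660) = 8.032 m³/d.

Q_w ≈ 8.03 m³/d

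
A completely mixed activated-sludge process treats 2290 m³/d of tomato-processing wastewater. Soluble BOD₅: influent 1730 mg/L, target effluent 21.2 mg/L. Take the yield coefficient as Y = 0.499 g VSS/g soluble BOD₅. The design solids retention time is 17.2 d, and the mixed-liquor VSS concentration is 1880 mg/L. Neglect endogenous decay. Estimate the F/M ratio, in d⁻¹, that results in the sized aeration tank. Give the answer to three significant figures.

With k_d = 0 the design equation reduces to V = Y Q (S₀−S) θ_c / X = 0.499 × 2290 × (1730 − 21.2) × 17.2 / 1880 = 17865 m³.
Food-to-microorganism ratio F/M = Q S₀ / (V X) = 2290 × 1730 / (17865 × 1880) = 0.1180 d⁻¹.

F/M ≈ 0.118 d⁻¹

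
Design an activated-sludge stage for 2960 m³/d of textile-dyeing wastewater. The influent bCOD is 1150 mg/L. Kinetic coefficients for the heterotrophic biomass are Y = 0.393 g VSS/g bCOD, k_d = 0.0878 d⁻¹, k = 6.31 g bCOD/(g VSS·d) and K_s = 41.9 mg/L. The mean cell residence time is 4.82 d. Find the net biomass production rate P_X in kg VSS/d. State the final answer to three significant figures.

P_X ≈ 935 kg VSS/d

From the Monod/SRT balance for a CMAS, S = K_s·(1+k_d θ_c)/[θ_c·(Y k − k_d) − 1] = 41.9 × (1 + 0.0878 × 4.82) / [4.82 × (0.393 × 6.31 − 0.0878) − 1] = 59.63 / 10.53 = 5.663 mg/L.
The observed yield is Y_obs = Y/(1 + k_d·θ_c) = 0.393 / (1 + 0.0878 × 4.82) = 0.393 / 1.423 = 0.2761 g VSS per g bCOD removed.
ΔS = 1150 − 5.66 = 1144 mg/L, so the substrate removal rate is 2960 × 1144/1000 = 3387 kg bCOD/d.
Net biomass production P_X = Y_obs × Q·(S₀ − S) = 0.2761 × 3387 = 935.4 kg VSS/d.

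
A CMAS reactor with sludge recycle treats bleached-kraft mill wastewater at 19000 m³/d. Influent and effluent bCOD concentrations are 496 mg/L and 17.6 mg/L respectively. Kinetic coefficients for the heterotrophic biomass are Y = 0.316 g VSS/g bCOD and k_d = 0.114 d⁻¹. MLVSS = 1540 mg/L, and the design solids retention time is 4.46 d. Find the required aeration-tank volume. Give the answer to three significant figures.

Rearranging the biomass balance for a CMAS with decay, V = Y·Q·ΔS·θ_c / [X·(1+k_d θ_c)] = 0.316 × 19000 × (496 − 17.6) × 4.46 / [1540 × (1 + 0.114 × 4.46)] = 1.28×10^7 / 2323 = 5515 m³.

V ≈ 5510 m³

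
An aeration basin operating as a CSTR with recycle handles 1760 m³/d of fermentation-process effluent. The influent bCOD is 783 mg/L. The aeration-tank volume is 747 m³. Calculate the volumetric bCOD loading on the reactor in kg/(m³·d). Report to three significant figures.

L_v ≈ 1.84 kg bCOD/(m³·d)

L_v = Q S₀ / V = 1760 × 783 × 10⁻³ / 747.0 = 1.845 kg/(m³·d).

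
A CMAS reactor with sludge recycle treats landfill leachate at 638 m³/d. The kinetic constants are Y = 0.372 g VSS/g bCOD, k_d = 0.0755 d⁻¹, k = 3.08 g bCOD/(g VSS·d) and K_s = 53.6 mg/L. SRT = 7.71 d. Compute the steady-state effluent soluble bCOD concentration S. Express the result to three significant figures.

Effluent substrate depends only on kinetics and SRT: S = K_s(1 + k_d θ_c) / [θ_c(Yk − k_d) − 1] = 53.6 × (1 + 0.0755 × 7.71) / [7.71 × (0.372 × 3.08 − 0.0755) − 1] = 84.80 / 7.252 = 11.69 mg/L.

S ≈ 11.7 mg/L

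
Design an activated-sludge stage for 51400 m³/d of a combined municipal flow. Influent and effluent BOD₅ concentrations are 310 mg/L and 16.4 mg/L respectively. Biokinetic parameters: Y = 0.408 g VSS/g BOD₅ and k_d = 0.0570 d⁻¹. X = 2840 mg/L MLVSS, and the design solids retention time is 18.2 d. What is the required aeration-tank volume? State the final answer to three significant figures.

V ≈ 19400 m³

Steady-state biomass mass balance: V·X·(1 + k_d·θ_c) = Y·Q·(S₀ − S)·θ_c, so V = 0.408 × 51400 × (310 − 16.4) × 18.2 / [2840 × (1 + 0.0570 × 18.2)] = 1.12×10^8 / 5786 = 19367 m³.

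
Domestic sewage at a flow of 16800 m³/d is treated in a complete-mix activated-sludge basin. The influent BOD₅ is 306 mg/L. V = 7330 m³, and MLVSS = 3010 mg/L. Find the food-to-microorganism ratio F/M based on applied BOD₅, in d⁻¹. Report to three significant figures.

Food-to-microorganism ratio F/M = Q S₀ / (V X) = 16800 × 306 / (7330 × 3010) = 0.2330 d⁻¹.

F/M ≈ 0.233 d⁻¹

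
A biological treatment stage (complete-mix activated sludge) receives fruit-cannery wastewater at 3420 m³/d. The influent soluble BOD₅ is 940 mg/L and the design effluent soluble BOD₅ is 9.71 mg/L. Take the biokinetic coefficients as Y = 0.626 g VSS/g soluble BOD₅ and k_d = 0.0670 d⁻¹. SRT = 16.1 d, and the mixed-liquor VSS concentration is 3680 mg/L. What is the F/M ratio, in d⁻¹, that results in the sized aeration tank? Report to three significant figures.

Steady-state biomass mass balance: V·X·(1 + k_d·θ_c) = Y·Q·(S₀ − S)·θ_c, so V = 0.626 × 3420 × (940 − 9.71) × 16.1 / [3680 × (1 + 0.0670 × 16.1)] = 3.21×10^7 / 7650 = 4192 m³.
F/M = Q·S₀ / (V·X) = 3420 × 940 / (4192 × 3680) = 0.2084 g soluble BOD₅·(g VSS·d)⁻¹.

F/M ≈ 0.208 d⁻¹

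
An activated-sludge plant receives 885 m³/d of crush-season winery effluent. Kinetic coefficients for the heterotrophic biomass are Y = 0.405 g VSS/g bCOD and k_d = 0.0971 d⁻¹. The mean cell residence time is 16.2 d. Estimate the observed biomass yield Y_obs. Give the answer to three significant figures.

Y_obs = Y / (1 + k_d θ_c) = 0.405 / (1 + 0.0971 × 16.2) = 0.405 / 2.573 = 0.1574.

Y_obs ≈ 0.157 g VSS/g bCOD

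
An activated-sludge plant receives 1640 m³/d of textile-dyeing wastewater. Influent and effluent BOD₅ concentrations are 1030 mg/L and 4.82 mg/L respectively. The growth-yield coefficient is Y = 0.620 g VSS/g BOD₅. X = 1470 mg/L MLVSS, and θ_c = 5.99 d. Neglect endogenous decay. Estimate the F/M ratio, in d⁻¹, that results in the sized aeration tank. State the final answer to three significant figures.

With k_d = 0 the design equation reduces to V = Y Q (S₀−S) θ_c / X = 0.620 × 1640 × (1030 − 4.82) × 5.99 / 1470 = 4248 m³.
Food-to-microorganism ratio F/M = Q S₀ / (V X) = 1640 × 1030 / (4248 × 1470) = 0.2705 d⁻¹.

F/M ≈ 0.271 d⁻¹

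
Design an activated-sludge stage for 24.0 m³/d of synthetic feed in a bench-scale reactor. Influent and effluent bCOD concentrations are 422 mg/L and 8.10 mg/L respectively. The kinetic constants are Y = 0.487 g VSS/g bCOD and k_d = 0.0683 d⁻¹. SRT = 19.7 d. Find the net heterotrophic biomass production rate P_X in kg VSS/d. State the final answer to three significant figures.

The observed yield is Y_obs = Y/(1 + k_d·θ_c) = 0.487 / (1 + 0.0683 × 19.7) = 0.487 / 2.346 = 0.2076 g VSS per g bCOD removed.
Substrate removed = Q·(S₀ − S) = 24.0 m³/d × (422 − 8.10) g/m³ = 9.93×10^3 g/d = 9.934 kg/d.
Net biomass production P_X = Y_obs × Q·(S₀ − S) = 0.2076 × 9.934 = 2.063 kg VSS/d.

P_X ≈ 2.06 kg VSS/d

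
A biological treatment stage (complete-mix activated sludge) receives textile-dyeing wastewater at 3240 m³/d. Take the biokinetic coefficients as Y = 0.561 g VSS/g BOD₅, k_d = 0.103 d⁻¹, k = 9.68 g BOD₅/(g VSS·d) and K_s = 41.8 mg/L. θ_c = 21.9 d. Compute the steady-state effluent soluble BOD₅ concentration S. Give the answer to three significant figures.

For a completely mixed reactor with recycle the Lawrence–McCarty relation gives S = K_s·(1 + k_d·θ_c) / [θ_c·(Y·k − k_d) − 1] = 41.8 × (1 + 0.103 × 21.9) / [21.9 × (0.561 × 9.68 − 0.103) − 1] = 136.1 / 115.7 = 1.177 mg/L.

S ≈ 1.18 mg/L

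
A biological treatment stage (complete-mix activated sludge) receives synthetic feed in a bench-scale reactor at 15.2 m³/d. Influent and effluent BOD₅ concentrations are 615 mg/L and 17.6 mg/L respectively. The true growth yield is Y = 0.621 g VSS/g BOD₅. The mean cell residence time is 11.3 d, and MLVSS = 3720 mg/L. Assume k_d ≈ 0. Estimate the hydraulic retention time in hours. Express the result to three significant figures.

Biomass mass balance (decay neglected): V·X = Y·Q·(S₀ − S)·θ_c, so V = 0.621 × 15.2 × (615 − 17.6) × 11.3 / 3720 = 17.13 m³.
Hydraulic retention time τ = V/Q = 17.13 / 15.2 = 1.127 d = 27.05 h.

τ ≈ 27.0 h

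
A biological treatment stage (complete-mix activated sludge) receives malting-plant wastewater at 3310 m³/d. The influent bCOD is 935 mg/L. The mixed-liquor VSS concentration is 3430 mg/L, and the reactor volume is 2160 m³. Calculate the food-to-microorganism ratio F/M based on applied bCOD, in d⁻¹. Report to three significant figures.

F/M = Q·S₀ / (V·X) = 3310 × 935 / (2160 × 3430) = 0.4177 g bCOD·(g VSS·d)⁻¹.

F/M ≈ 0.418 d⁻¹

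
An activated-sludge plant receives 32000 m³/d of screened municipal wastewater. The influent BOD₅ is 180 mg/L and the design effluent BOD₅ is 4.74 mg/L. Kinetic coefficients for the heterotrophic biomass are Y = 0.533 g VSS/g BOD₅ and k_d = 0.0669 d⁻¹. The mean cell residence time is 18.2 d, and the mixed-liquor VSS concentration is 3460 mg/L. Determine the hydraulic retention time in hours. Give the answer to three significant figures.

τ ≈ 5.32 h

Steady-state biomass mass balance: V·X·(1 + k_d·θ_c) = Y·Q·(S₀ − S)·θ_c, so V = 0.533 × 32000 × (180 − 4.74) × 18.2 / [3460 × (1 + 0.0669 × 18.2)] = 5.44×10^7 / 7673 = 7090 m³.
HRT = V/Q = 7090 m³ / 32000 m³·d⁻¹ = 0.2216 d × 24 = 5.318 h.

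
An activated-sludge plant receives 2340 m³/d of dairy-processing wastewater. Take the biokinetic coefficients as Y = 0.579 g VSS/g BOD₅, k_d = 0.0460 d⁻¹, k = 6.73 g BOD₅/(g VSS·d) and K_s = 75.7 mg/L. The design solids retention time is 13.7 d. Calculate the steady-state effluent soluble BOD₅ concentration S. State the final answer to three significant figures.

For a completely mixed reactor with recycle the Lawrence–McCarty relation gives S = K_s·(1 + k_d·θ_c) / [θ_c·(Y·k − k_d) − 1] = 75.7 × (1 + 0.0460 × 13.7) / [13.7 × (0.579 × 6.73 − 0.0460) − 1] = 123.4 / 51.75 = 2.384 mg/L.

S ≈ 2.38 mg/L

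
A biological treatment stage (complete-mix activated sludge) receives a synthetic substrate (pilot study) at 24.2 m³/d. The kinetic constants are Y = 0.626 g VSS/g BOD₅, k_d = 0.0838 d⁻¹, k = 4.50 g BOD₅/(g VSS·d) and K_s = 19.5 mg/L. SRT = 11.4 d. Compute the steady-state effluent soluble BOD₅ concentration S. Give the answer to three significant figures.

S ≈ 1.26 mg/L

From the Monod/SRT balance for a CMAS, S = K_s·(1+k_d θ_c)/[θ_c·(Y k − k_d) − 1] = 19.5 × (1 + 0.0838 × 11.4) / [11.4 × (0.626 × 4.50 − 0.0838) − 1] = 38.13 / 30.16 = 1.264 mg/L.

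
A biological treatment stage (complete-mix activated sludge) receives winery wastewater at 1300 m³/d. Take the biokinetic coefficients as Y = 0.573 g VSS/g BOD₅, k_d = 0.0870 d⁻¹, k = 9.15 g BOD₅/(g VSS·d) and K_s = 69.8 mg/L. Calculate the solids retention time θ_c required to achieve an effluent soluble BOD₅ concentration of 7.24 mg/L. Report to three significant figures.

θ_c ≈ 2.46 d

Specific growth rate at S = 7.24 mg/L: μ = YkS/(K_s+S) = 0.573·9.15·7.24/(69.8+7.24) = 0.4927 d⁻¹.
1/θ_c = 0.4927 − 0.0870 = 0.4057 d⁻¹, so θ_c = 2.465 d.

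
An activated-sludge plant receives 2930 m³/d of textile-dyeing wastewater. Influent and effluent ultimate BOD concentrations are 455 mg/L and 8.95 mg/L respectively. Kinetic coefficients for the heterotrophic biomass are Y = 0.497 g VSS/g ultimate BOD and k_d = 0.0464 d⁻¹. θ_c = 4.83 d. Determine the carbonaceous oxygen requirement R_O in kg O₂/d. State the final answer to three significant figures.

Observed yield with endogenous decay: Y_obs = Y / (1 + k_d·θ_c) = 0.497 / (1 + 0.0464 × 4.83) = 0.497 / 1.224 = 0.4060 g VSS/g ultimate BOD.
Mass of ultimate BOD removed per day: Q(S₀ − S) = 2930 × 446.1 g/m³ = 1307 kg/d.
Biomass synthesised: P_X = Y_obs × 1307 = 530.6 kg VSS/d.
Carbonaceous O₂ demand = substrate oxidised − cell-mass equivalent = 1307 − 1.42 × 530.6 = 553.4 kg O₂/d.

R_O ≈ 553 kg O₂/d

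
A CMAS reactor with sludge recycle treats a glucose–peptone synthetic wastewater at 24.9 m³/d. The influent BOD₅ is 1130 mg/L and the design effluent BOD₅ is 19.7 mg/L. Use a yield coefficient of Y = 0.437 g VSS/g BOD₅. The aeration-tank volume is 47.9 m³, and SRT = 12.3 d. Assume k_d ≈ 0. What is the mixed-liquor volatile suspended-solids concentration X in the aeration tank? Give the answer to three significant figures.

X ≈ 3100 mg/L

Without decay, X = Y Q (S₀−S) θ_c / V = 0.437 × 24.9 × (1130 − 19.7) × 12.3 / 47.9 = 3102 mg/L.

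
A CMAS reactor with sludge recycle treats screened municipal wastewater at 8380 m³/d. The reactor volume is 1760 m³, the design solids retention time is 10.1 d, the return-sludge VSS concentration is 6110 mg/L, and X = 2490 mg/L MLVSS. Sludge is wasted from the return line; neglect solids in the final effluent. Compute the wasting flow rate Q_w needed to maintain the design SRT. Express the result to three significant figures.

Q_w ≈ 71.0 m³/d

Wasting from the return line (neglecting effluent solids): Q_w = V·X / (θ_c·X_r) = 1760 × 2490 / (10.1 × 6110) = 71.01 m³/d.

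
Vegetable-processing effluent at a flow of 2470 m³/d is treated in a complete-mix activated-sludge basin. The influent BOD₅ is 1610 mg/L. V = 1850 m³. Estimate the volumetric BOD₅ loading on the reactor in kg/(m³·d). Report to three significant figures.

Volumetric loading L_v = Q·S₀ / V = 2470 × 1610 g/m³ / 1850 m³ = 2150 g/(m³·d) = 2.150 kg BOD₅/(m³·d).

L_v ≈ 2.15 kg BOD₅/(m³·d)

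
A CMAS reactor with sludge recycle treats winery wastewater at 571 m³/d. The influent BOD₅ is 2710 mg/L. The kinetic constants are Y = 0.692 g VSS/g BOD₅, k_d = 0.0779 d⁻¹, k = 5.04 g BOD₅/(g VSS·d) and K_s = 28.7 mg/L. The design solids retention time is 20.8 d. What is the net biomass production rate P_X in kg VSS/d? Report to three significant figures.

P_X ≈ 408 kg VSS/d

From the Monod/SRT balance for a CMAS, S = K_s·(1+k_d θ_c)/[θ_c·(Y k − k_d) − 1] = 28.7 × (1 + 0.0779 × 20.8) / [20.8 × (0.692 × 5.04 − 0.0779) − 1] = 75.20 / 69.92 = 1.076 mg/L.
The observed yield is Y_obs = Y/(1 + k_d·θ_c) = 0.692 / (1 + 0.0779 × 20.8) = 0.692 / 2.620 = 0.2641 g VSS per g BOD₅ removed.
ΔS = 2710 − 1.08 = 2709 mg/L, so the substrate removal rate is 571 × 2709/1000 = 1547 kg BOD₅/d.
P_X = Y_obs · Q(S₀ − S) = 0.2641 × 1547 = 408.5 kg VSS/d.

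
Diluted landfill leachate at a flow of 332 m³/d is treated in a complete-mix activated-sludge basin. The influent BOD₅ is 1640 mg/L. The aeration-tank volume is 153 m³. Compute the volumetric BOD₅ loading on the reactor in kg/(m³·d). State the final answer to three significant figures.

Applied BOD₅ load per unit volume = Q·S₀/V = (332 × 1640/1000)/153.0 = 3.559 kg BOD₅·m⁻³·d⁻¹.

L_v ≈ 3.56 kg BOD₅/(m³·d)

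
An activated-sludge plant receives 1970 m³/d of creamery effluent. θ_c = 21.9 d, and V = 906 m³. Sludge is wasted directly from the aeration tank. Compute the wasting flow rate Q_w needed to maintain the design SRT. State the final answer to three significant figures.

Wasting from the aeration tank: Q_w = V / θ_c = 906.0 / 21.9 = 41.37 m³/d.

Q_w ≈ 41.4 m³/d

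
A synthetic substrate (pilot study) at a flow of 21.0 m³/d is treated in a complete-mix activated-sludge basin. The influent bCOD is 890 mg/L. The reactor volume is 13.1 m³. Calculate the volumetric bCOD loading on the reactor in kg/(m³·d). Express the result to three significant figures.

L_v ≈ 1.43 kg bCOD/(m³·d)

Applied bCOD load per unit volume = Q·S₀/V = (21.0 × 890/1000)/13.10 = 1.427 kg bCOD·m⁻³·d⁻¹.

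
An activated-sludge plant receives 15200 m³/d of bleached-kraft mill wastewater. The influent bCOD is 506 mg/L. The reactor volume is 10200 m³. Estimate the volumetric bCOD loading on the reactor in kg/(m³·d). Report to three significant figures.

L_v = Q S₀ / V = 15200 × 506 × 10⁻³ / 10200 = 0.7540 kg/(m³·d).

L_v ≈ 0.754 kg bCOD/(m³·d)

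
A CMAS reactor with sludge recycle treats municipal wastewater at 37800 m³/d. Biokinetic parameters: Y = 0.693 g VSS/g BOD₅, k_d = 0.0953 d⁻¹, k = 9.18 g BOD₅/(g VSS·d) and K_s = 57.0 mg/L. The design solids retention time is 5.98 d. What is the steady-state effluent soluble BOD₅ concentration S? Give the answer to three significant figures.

S ≈ 2.45 mg/L

Effluent substrate depends only on kinetics and SRT: S = K_s(1 + k_d θ_c) / [θ_c(Yk − k_d) − 1] = 57.0 × (1 + 0.0953 × 5.98) / [5.98 × (0.693 × 9.18 − 0.0953) − 1] = 89.48 / 36.47 = 2.453 mg/L.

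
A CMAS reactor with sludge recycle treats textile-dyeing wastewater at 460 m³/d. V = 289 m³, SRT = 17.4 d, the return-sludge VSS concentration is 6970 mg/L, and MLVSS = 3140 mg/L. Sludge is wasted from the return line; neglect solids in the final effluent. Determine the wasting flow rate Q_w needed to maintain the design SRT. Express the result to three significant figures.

Q_w ≈ 7.48 m³/d

Q_w = (V·X)/(θ_c X_r) = 289.0 × 3140 / (17.4 × 6970) = 7.482 m³/d.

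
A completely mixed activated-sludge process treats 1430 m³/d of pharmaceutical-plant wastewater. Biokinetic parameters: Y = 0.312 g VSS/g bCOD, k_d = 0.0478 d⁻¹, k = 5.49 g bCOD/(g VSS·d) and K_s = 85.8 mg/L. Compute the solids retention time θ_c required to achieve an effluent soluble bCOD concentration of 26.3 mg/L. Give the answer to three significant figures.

From 1/θ_c = Y·k·S/(K_s + S) − k_d: Y·k·S/(K_s+S) = 0.312 × 5.49 × 26.3 / (85.8 + 26.3) = 0.4019 d⁻¹.
θ_c = 1/(μ − k_d) = 1/(0.4019 − 0.0478) = 1/0.3541 = 2.824 d.

θ_c ≈ 2.82 d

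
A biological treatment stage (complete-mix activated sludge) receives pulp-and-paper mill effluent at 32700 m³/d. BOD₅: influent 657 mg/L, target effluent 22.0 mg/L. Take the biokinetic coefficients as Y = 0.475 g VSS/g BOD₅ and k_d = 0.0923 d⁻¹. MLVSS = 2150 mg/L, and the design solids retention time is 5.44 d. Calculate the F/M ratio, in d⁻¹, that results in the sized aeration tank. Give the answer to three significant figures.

F/M ≈ 0.601 d⁻¹

Rearranging the biomass balance for a CMAS with decay, V = Y·Q·ΔS·θ_c / [X·(1+k_d θ_c)] = 0.475 × 32700 × (657 − 22.0) × 5.44 / [2150 × (1 + 0.0923 × 5.44)] = 5.37×10^7 / 3230 = 16614 m³.
F/M = Q·S₀ / (V·X) = 32700 × 657 / (16614 × 2150) = 0.6015 g BOD₅·(g VSS·d)⁻¹.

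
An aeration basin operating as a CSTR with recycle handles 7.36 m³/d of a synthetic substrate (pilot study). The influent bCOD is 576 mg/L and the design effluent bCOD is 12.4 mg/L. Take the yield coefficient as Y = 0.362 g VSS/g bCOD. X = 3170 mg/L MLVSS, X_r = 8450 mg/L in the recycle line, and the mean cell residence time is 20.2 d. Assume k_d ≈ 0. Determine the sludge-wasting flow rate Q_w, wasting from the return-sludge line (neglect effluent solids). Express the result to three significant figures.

With k_d = 0 the design equation reduces to V = Y Q (S₀−S) θ_c / X = 0.362 × 7.36 × (576 − 12.4) × 20.2 / 3170 = 9.569 m³.
Wasting from the return line (neglecting effluent solids): Q_w = V·X / (θ_c·X_r) = 9.569 × 3170 / (20.2 × 8450) = 0.1777 m³/d.

Q_w ≈ 0.178 m³/d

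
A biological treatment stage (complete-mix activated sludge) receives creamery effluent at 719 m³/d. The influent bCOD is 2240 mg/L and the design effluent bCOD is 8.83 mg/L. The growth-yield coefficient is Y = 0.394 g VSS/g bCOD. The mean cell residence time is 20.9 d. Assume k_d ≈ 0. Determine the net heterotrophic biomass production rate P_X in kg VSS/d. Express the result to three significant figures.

P_X ≈ 632 kg VSS/d

With endogenous decay neglected, the observed yield equals the true yield: Y_obs = Y = 0.394 g VSS/g bCOD.
Substrate removed = Q·(S₀ − S) = 719 m³/d × (2240 − 8.83) g/m³ = 1.6×10^6 g/d = 1604 kg/d.
Net biomass production P_X = Y_obs × Q·(S₀ − S) = 0.3940 × 1604 = 632.1 kg VSS/d.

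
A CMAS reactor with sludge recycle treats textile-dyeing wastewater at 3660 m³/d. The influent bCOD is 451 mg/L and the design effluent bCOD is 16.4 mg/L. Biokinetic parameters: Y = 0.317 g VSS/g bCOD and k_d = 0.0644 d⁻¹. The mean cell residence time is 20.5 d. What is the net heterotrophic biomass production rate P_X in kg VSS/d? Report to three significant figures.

Y_obs = Y / (1 + k_d θ_c) = 0.317 / (1 + 0.0644 × 20.5) = 0.317 / 2.320 = 0.1366.
Q·(S₀ − S) = 3660 × (451 − 16.4) × 10⁻³ = 1591 kg/d removed.
Net biomass production P_X = Y_obs × Q·(S₀ − S) = 0.1366 × 1591 = 217.3 kg VSS/d.

P_X ≈ 217 kg VSS/d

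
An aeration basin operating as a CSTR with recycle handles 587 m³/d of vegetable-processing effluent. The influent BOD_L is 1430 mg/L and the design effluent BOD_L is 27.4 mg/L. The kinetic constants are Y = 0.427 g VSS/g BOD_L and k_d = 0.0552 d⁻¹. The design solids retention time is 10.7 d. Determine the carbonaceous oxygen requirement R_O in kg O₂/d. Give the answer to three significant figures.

Y_obs = Y / (1 + k_d θ_c) = 0.427 / (1 + 0.0552 × 10.7) = 0.427 / 1.591 = 0.2684.
Substrate removed = Q·(S₀ − S) = 587 m³/d × (1430 − 27.4) g/m³ = 8.23×10^5 g/d = 823.3 kg/d.
Biomass synthesised: P_X = Y_obs × 823.3 = 221.0 kg VSS/d.
R_O = Q·(S₀ − S) − 1.42·P_X = 823.3 − 1.42 × 221.0 = 509.5 kg O₂/d.

R_O ≈ 509 kg O₂/d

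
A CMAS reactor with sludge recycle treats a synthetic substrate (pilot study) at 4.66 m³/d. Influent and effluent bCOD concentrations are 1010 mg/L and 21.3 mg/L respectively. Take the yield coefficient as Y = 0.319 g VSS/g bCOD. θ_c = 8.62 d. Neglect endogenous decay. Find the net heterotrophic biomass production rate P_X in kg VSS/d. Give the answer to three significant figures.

P_X ≈ 1.47 kg VSS/d

Since k_d ≈ 0, Y_obs = Y = 0.319 g VSS/g bCOD.
Mass of bCOD removed per day: Q(S₀ − S) = 4.66 × 988.7 g/m³ = 4.607 kg/d.
P_X = Y_obs · Q(S₀ − S) = 0.3190 × 4.607 = 1.470 kg VSS/d.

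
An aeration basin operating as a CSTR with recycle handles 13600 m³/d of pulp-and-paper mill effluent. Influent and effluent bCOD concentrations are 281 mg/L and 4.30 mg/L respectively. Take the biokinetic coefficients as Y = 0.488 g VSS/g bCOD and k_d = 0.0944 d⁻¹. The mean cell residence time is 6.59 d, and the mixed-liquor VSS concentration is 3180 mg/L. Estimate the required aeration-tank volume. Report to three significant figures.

V ≈ 2350 m³

Rearranging the biomass balance for a CMAS with decay, V = Y·Q·ΔS·θ_c / [X·(1+k_d θ_c)] = 0.488 × 13600 × (281 − 4.30) × 6.59 / [3180 × (1 + 0.0944 × 6.59)] = 1.21×10^7 / 5158 = 2346 m³.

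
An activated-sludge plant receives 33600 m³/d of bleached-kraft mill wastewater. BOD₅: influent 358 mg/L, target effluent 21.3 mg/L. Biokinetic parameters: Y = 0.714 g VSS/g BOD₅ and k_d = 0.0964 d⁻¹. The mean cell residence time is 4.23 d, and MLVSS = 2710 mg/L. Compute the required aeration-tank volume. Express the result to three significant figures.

V ≈ 8960 m³

Steady-state biomass mass balance: V·X·(1 + k_d·θ_c) = Y·Q·(S₀ − S)·θ_c, so V = 0.714 × 33600 × (358 − 21.3) × 4.23 / [2710 × (1 + 0.0964 × 4.23)] = 3.42×10^7 / 3815 = 8956 m³.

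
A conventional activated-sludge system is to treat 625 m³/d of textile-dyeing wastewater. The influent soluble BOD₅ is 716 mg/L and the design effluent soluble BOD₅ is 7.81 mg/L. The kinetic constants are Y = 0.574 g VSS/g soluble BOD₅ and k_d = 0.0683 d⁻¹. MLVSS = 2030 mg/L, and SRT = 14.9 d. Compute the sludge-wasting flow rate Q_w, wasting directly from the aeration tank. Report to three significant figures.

Q_w ≈ 62.0 m³/d

From the SRT design equation V = Y Q (S₀−S) θ_c / [X (1 + k_d θ_c)] = 0.574 × 625 × (716 − 7.81) × 14.9 / [2030 × (1 + 0.0683 × 14.9)] = 3.79×10^6 / 4096 = 924.2 m³.
For wasting at MLVSS concentration, Q_w = V/θ_c = 924.2/14.9 = 62.03 m³/d.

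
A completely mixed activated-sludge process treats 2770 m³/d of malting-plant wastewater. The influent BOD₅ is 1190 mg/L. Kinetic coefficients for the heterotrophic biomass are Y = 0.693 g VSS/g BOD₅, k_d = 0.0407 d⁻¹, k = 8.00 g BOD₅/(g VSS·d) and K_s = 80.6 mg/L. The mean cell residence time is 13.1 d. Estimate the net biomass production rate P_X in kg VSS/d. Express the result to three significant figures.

P_X ≈ 1490 kg VSS/d

From the Monod/SRT balance for a CMAS, S = K_s·(1+k_d θ_c)/[θ_c·(Y k − k_d) − 1] = 80.6 × (1 + 0.0407 × 13.1) / [13.1 × (0.693 × 8.00 − 0.0407) − 1] = 123.6 / 71.09 = 1.738 mg/L.
Correct the yield for decay: Y_obs = Y/(1 + k_d θ_c) = 0.693 / (1 + 0.0407 × 13.1) = 0.693 / 1.533 = 0.4520.
Mass of BOD₅ removed per day: Q(S₀ − S) = 2770 × 1188 g/m³ = 3291 kg/d.
So the net sludge growth is P_X = 0.4520 × 3291 = 1488 kg VSS/d.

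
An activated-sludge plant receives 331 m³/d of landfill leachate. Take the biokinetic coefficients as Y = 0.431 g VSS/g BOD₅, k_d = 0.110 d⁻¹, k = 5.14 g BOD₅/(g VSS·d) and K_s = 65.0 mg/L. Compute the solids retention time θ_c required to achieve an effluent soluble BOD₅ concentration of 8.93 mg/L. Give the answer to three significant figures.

θ_c ≈ 6.35 d

Specific growth rate at S = 8.93 mg/L: μ = YkS/(K_s+S) = 0.431·5.14·8.93/(65.0+8.93) = 0.2676 d⁻¹.
1/θ_c = 0.2676 − 0.110 = 0.1576 d⁻¹, so θ_c = 6.346 d.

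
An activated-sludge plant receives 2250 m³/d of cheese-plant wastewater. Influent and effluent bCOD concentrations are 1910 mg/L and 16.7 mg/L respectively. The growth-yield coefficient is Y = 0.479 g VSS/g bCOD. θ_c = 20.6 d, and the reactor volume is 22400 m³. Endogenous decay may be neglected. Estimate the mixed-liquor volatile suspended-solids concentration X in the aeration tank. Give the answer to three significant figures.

X ≈ 1880 mg/L

From V·X = Y·Q·(S₀ − S)·θ_c (decay neglected): X = 0.479 × 2250 × (1910 − 16.7) × 20.6 / 22400 = 1877 mg/L.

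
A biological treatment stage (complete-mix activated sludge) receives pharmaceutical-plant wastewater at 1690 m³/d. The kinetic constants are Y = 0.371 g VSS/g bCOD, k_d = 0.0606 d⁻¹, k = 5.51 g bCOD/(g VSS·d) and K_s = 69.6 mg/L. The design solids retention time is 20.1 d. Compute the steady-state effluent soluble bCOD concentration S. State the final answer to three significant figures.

From the Monod/SRT balance for a CMAS, S = K_s·(1+k_d θ_c)/[θ_c·(Y k − k_d) − 1] = 69.6 × (1 + 0.0606 × 20.1) / [20.1 × (0.371 × 5.51 − 0.0606) − 1] = 154.4 / 38.87 = 3.972 mg/L.

S ≈ 3.97 mg/L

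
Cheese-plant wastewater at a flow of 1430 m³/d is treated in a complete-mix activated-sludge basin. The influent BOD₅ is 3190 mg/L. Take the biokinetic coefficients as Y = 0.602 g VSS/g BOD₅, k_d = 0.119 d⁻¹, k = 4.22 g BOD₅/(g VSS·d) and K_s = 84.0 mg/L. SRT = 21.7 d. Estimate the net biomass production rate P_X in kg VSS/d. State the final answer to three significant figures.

P_X ≈ 765 kg VSS/d

From the Monod/SRT balance for a CMAS, S = K_s·(1+k_d θ_c)/[θ_c·(Y k − k_d) − 1] = 84.0 × (1 + 0.119 × 21.7) / [21.7 × (0.602 × 4.22 − 0.119) − 1] = 300.9 / 51.55 = 5.838 mg/L.
Y_obs = Y / (1 + k_d θ_c) = 0.602 / (1 + 0.119 × 21.7) = 0.602 / 3.582 = 0.1680.
ΔS = 3190 − 5.84 = 3184 mg/L, so the substrate removal rate is 1430 × 3184/1000 = 4553 kg BOD₅/d.
So the net sludge growth is P_X = 0.1680 × 4553 = 765.2 kg VSS/d.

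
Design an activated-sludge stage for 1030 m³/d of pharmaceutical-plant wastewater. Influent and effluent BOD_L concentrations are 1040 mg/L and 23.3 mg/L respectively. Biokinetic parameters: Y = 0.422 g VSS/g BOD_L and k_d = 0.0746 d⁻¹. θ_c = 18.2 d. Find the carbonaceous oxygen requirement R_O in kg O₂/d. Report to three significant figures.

Y_obs = Y / (1 + k_d θ_c) = 0.422 / (1 + 0.0746 × 18.2) = 0.422 / 2.358 = 0.1790.
Substrate removed = Q·(S₀ − S) = 1030 m³/d × (1040 − 23.3) g/m³ = 1.05×10^6 g/d = 1047 kg/d.
Net sludge production P_X = 0.1790 × 1047 = 187.4 kg VSS/d.
Carbonaceous O₂ demand = substrate oxidised − cell-mass equivalent = 1047 − 1.42 × 187.4 = 781.0 kg O₂/d.

R_O ≈ 781 kg O₂/d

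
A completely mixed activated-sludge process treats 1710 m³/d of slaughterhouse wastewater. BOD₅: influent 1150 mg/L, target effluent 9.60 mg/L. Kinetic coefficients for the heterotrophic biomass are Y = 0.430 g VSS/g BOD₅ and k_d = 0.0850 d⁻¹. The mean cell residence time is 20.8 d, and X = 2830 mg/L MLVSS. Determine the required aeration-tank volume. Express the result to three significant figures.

Rearranging the biomass balance for a CMAS with decay, V = Y·Q·ΔS·θ_c / [X·(1+k_d θ_c)] = 0.430 × 1710 × (1150 − 9.60) × 20.8 / [2830 × (1 + 0.0850 × 20.8)] = 1.74×10^7 / 7833 = 2227 m³.

V ≈ 2230 m³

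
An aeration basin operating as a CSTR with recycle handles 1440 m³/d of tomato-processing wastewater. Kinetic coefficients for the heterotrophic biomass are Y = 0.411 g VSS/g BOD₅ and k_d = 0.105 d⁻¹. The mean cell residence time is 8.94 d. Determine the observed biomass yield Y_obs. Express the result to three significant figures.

Y_obs = Y / (1 + k_d θ_c) = 0.411 / (1 + 0.105 × 8.94) = 0.411 / 1.939 = 0.2120.

Y_obs ≈ 0.212 g VSS/g BOD₅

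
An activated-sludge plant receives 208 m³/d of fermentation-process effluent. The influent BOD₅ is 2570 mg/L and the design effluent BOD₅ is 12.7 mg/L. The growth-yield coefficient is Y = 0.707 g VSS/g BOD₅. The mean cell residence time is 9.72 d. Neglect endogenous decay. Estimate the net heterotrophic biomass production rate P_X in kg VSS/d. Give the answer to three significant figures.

P_X ≈ 376 kg VSS/d

With endogenous decay neglected, the observed yield equals the true yield: Y_obs = Y = 0.707 g VSS/g BOD₅.
ΔS = 2570 − 12.7 = 2557 mg/L, so the substrate removal rate is 208 × 2557/1000 = 531.9 kg BOD₅/d.
So the net sludge growth is P_X = 0.7070 × 531.9 = 376.1 kg VSS/d.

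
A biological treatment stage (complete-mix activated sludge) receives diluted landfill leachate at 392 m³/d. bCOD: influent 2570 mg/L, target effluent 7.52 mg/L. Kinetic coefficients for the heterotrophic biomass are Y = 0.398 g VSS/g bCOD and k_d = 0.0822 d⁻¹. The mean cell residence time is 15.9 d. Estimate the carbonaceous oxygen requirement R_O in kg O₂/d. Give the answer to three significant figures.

Correct the yield for decay: Y_obs = Y/(1 + k_d θ_c) = 0.398 / (1 + 0.0822 × 15.9) = 0.398 / 2.307 = 0.1725.
Substrate removed = Q·(S₀ − S) = 392 m³/d × (2570 − 7.52) g/m³ = 1×10^6 g/d = 1004 kg/d.
Net sludge production P_X = 0.1725 × 1004 = 173.3 kg VSS/d.
R_O = Q·(S₀ − S) − 1.42·P_X = 1004 − 1.42 × 173.3 = 758.4 kg O₂/d.

R_O ≈ 758 kg O₂/d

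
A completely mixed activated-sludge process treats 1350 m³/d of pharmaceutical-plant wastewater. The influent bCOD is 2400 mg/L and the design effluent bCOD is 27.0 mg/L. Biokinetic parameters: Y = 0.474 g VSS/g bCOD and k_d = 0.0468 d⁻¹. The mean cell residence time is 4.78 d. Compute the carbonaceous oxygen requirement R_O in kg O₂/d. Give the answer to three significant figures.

The observed yield is Y_obs = Y/(1 + k_d·θ_c) = 0.474 / (1 + 0.0468 × 4.78) = 0.474 / 1.224 = 0.3873 g VSS per g bCOD removed.
Q·(S₀ − S) = 1350 × (2400 − 27.0) × 10⁻³ = 3204 kg/d removed.
Net sludge production P_X = 0.3873 × 3204 = 1241 kg VSS/d.
Carbonaceous O₂ demand = substrate oxidised − cell-mass equivalent = 3204 − 1.42 × 1241 = 1441 kg O₂/d.

R_O ≈ 1440 kg O₂/d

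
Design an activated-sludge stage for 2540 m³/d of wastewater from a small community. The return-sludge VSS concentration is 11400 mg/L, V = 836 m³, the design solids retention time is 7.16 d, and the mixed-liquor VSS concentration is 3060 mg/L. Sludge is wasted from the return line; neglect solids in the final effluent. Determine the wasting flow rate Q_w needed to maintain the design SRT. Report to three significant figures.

θ_c = V·X/(Q_w·X_r) when wasting from the recycle, so Q_w = V·X/(θ_c·X_r) = 836.0 × 3060 / (7.16 × 11400) = 31.34 m³/d.

Q_w ≈ 31.3 m³/d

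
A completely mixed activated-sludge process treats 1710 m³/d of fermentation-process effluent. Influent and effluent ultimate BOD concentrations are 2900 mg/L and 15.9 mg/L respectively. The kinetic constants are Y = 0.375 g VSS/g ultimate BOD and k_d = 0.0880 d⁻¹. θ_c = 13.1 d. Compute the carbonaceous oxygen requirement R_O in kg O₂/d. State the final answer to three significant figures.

R_O ≈ 3710 kg O₂/d

Observed yield with endogenous decay: Y_obs = Y / (1 + k_d·θ_c) = 0.375 / (1 + 0.0880 × 13.1) = 0.375 / 2.153 = 0.1742 g VSS/g ultimate BOD.
Substrate removed = Q·(S₀ − S) = 1710 m³/d × (2900 − 15.9) g/m³ = 4.93×10^6 g/d = 4932 kg/d.
Net sludge production P_X = 0.1742 × 4932 = 859.1 kg VSS/d.
Carbonaceous O₂ demand = substrate oxidised − cell-mass equivalent = 4932 − 1.42 × 859.1 = 3712 kg O₂/d.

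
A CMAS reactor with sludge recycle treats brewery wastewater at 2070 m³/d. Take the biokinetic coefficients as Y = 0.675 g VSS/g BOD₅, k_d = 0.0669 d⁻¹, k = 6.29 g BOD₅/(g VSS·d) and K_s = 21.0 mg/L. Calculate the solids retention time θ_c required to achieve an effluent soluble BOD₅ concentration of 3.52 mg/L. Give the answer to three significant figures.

Specific growth rate at S = 3.52 mg/L: μ = YkS/(K_s+S) = 0.675·6.29·3.52/(21.0+3.52) = 0.6095 d⁻¹.
1/θ_c = 0.6095 − 0.0669 = 0.5426 d⁻¹, so θ_c = 1.843 d.

θ_c ≈ 1.84 d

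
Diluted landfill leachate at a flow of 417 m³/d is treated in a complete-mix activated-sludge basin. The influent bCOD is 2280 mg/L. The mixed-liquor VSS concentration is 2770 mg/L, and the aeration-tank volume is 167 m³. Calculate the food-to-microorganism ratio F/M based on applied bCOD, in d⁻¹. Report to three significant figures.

F/M ≈ 2.06 d⁻¹

F/M = Q·S₀ / (V·X) = 417 × 2280 / (167.0 × 2770) = 2.055 g bCOD·(g VSS·d)⁻¹.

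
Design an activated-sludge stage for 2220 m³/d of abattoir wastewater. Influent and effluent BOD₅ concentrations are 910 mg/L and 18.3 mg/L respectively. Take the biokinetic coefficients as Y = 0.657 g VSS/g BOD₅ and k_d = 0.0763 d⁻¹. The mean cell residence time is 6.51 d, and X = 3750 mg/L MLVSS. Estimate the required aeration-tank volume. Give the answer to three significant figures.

V ≈ 1510 m³

Steady-state biomass mass balance: V·X·(1 + k_d·θ_c) = Y·Q·(S₀ − S)·θ_c, so V = 0.657 × 2220 × (910 − 18.3) × 6.51 / [3750 × (1 + 0.0763 × 6.51)] = 8.47×10^6 / 5613 = 1509 m³.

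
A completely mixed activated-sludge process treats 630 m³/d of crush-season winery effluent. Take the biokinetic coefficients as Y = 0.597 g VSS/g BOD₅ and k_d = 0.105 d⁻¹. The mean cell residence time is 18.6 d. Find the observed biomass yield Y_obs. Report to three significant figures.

Y_obs ≈ 0.202 g VSS/g BOD₅

Y_obs = Y / (1 + k_d θ_c) = 0.597 / (1 + 0.105 × 18.6) = 0.597 / 2.953 = 0.2022.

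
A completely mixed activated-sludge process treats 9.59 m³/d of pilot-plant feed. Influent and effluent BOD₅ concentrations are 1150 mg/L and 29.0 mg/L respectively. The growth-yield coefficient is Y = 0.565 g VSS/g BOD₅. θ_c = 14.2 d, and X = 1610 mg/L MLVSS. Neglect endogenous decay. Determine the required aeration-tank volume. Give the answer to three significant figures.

V ≈ 53.6 m³

Biomass mass balance (decay neglected): V·X = Y·Q·(S₀ − S)·θ_c, so V = 0.565 × 9.59 × (1150 − 29.0) × 14.2 / 1610 = 53.57 m³.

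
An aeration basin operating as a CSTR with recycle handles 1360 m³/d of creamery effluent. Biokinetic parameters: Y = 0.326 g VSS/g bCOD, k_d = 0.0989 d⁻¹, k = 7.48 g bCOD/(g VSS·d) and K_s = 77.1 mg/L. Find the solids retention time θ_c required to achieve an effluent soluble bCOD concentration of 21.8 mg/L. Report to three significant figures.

θ_c ≈ 2.28 d

Specific growth rate at S = 21.8 mg/L: μ = YkS/(K_s+S) = 0.326·7.48·21.8/(77.1+21.8) = 0.5375 d⁻¹.
1/θ_c = 0.5375 − 0.0989 = 0.4386 d⁻¹, so θ_c = 2.280 d.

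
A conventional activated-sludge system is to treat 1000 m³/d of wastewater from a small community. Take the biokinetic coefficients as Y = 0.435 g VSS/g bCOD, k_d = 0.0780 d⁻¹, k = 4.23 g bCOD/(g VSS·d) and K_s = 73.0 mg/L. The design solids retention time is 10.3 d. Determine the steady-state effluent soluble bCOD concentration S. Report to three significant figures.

S ≈ 7.68 mg/L

Effluent substrate depends only on kinetics and SRT: S = K_s(1 + k_d θ_c) / [θ_c(Yk − k_d) − 1] = 73.0 × (1 + 0.0780 × 10.3) / [10.3 × (0.435 × 4.23 − 0.0780) − 1] = 131.6 / 17.15 = 7.677 mg/L.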